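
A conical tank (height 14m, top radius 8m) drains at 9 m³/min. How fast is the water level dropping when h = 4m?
441/(256π) ≈ 0.5483 m/min

r/h = 8/14, so r = (4/7)h
V = (1/3)πr²h = (1/3)π((4/7)h)²h = (16/147)πh³
dV/dh = (16/49)πh²
dh/dt = (dV/dt)/(dV/dh) = -9/((16/49)π·4²) = -441/(256π) m/min
The level is dropping at 441/(256π) ≈ 0.5483 m/min.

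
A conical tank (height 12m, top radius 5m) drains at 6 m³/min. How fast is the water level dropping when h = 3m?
96/(25π) ≈ 1.222 m/min

r/h = 5/12, so r = (5/12)h
V = (1/3)πr²h = (1/3)π((5/12)h)²h = (25/432)πh³
dV/dh = (25/144)πh²
dh/dt = (dV/dt)/(dV/dh) = -6/((25/144)π·3²) = -96/(25π) m/min
The level is dropping at 96/(25π) ≈ 1.222 m/min.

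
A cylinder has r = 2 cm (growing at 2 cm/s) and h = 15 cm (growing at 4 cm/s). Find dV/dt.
136π cm³/s

V = πr²h
dV/dt = 2πrh·dr/dt + πr²·dh/dt
= 2π(2)(15)(2) + π(2)²(4)
= 136π cm³/s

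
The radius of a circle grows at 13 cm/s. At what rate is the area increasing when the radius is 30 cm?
780π cm²/s

A = πr²
dA/dt = 2πr · dr/dt = 2π(30)(13) = 780π cm²/s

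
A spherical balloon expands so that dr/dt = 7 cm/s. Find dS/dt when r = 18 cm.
1008π cm²/s

S = 4πr²
dS/dt = dS/dr · dr/dt = 8πr · 7
At r = 18: dS/dt = 1008π cm²/s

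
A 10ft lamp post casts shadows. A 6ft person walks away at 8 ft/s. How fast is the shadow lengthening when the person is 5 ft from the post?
12 ft/s

By similar triangles: 10/(x+s) = 6/s
Solving: s = 6x/4
ds/dt = 6/4 · dx/dt = 3/2 · 8 = 12 ft/s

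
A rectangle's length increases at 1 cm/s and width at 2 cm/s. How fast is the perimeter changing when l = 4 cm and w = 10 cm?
6 cm/s

P = 2(l + w)
dP/dt = 2(dl/dt + dw/dt) = 2(1 + 2) = 6 cm/s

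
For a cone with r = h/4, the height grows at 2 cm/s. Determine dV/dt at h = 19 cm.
361π/8 cm³/s

V = (1/3)π(h/4)²h = πh³/48
dV/dt = πh²/16 · 2
At h = 19: dV/dt = 361π/8 cm³/s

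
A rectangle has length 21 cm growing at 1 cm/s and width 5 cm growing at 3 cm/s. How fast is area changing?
68 cm²/s

A = lw
dA/dt = w·dl/dt + l·dw/dt = 5·1 + 21·3 = 68 cm²/s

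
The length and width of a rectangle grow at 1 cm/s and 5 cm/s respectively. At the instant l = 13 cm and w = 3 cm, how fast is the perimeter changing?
12 cm/s

P = 2(l + w)
dP/dt = 2(dl/dt + dw/dt) = 2(1 + 5) = 12 cm/s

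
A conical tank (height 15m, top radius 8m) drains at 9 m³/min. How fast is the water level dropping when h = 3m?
225/(64π) ≈ 1.119 m/min

r/h = 8/15, so r = (8/15)h
V = (1/3)πr²h = (1/3)π((8/15)h)²h = (64/675)πh³
dV/dh = (64/225)πh²
dh/dt = (dV/dt)/(dV/dh) = -9/((64/225)π·3²) = -225/(64π) m/min
The level is dropping at 225/(64π) ≈ 1.119 m/min.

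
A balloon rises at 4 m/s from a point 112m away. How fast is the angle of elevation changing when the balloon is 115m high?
0.017385 rad/s

tan(θ) = y/112
sec²(θ) · dθ/dt = (1/112) · dy/dt
dθ/dt = cos²(θ)/112 · 4 = 112/(112² + 115²) · 4
dθ/dt = 0.017385 rad/s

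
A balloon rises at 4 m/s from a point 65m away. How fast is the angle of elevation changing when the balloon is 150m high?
0.009729 rad/s

tan(θ) = y/65
sec²(θ) · dθ/dt = (1/65) · dy/dt
dθ/dt = cos²(θ)/65 · 4 = 65/(65² + 150²) · 4
dθ/dt = 0.009729 rad/s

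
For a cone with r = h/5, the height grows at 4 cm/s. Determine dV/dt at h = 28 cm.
3136π/25 cm³/s

V = (1/3)π(h/5)²h = πh³/75
dV/dt = πh²/25 · 4
At h = 28: dV/dt = 3136π/25 cm³/s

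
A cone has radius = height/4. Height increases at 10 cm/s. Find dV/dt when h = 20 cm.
250π cm³/s

V = (1/3)π(h/4)²h = πh³/48
dV/dt = πh²/16 · 10
At h = 20: dV/dt = 250π cm³/s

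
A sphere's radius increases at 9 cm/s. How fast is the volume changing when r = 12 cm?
5184π cm³/s

V = (4/3)πr³
dV/dt = dV/dr · dr/dt = 4πr² · 9
At r = 12: dV/dt = 5184π cm³/s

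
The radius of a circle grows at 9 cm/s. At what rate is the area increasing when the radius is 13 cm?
234π cm²/s

A = πr²
dA/dt = 2πr · dr/dt = 2π(13)(9) = 234π cm²/s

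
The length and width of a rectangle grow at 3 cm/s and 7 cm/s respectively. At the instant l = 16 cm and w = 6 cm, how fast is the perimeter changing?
20 cm/s

P = 2(l + w)
dP/dt = 2(dl/dt + dw/dt) = 2(3 + 7) = 20 cm/s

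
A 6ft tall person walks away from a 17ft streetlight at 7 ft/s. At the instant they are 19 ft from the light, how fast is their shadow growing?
42/11 ft/s

By similar triangles: 17/(x+s) = 6/s
Solving: s = 6x/11
ds/dt = 6/11 · dx/dt = 6/11 · 7 = 42/11 ft/s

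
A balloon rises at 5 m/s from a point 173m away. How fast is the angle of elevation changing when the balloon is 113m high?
0.020259 rad/s

tan(θ) = y/173
sec²(θ) · dθ/dt = (1/173) · dy/dt
dθ/dt = cos²(θ)/173 · 5 = 173/(173² + 113²) · 5
dθ/dt = 0.020259 rad/s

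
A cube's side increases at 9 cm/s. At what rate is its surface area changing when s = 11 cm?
1188 cm²/s

A = 6s²
dA/dt = 12s · ds/dt = 12·11·9 = 1188 cm²/s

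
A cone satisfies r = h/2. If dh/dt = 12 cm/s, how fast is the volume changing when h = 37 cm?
4107π cm³/s

V = (1/3)π(h/2)²h = πh³/12
dV/dt = πh²/4 · 12
At h = 37: dV/dt = 4107π cm³/s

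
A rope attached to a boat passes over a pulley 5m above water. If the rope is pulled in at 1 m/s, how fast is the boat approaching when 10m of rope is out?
2√3/3 ≈ 1.155 m/s

rope² = x² + 5²
x = √(10² - 5²) = 5√3
dx/dt = (rope/x) · d(rope)/dt = (10/(5√3)) · (-1) = -2√3/3 m/s
The boat approaches at 2√3/3 ≈ 1.155 m/s.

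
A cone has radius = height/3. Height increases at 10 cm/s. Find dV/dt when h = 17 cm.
2890π/9 cm³/s

V = (1/3)π(h/3)²h = πh³/27
dV/dt = πh²/9 · 10
At h = 17: dV/dt = 2890π/9 cm³/s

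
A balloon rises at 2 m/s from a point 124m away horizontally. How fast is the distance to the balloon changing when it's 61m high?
122√113/1469 ≈ 0.8828 m/s

z² = 124² + y²
z = √(124² + 61²) = 13√113
dz/dt = y/z · dy/dt = 61/(13√113) · 2 = 122√113/1469 ≈ 0.8828 m/s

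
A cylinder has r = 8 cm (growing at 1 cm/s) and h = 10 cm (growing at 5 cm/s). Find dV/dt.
480π cm³/s

V = πr²h
dV/dt = 2πrh·dr/dt + πr²·dh/dt
= 2π(8)(10)(1) + π(8)²(5)
= 480π cm³/s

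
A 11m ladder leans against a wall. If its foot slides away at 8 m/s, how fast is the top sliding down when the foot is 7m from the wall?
14√2/3 ≈ 6.6 m/s

x² + y² = 11²
2x·dx/dt + 2y·dy/dt = 0
dy/dt = -x/y · dx/dt = -7/(6√2) · 8 = -14√2/3 m/s
The top is descending at 14√2/3 ≈ 6.6 m/s.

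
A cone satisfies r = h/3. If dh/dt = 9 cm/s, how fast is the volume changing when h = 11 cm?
121π cm³/s

V = (1/3)π(h/3)²h = πh³/27
dV/dt = πh²/9 · 9
At h = 11: dV/dt = 121π cm³/s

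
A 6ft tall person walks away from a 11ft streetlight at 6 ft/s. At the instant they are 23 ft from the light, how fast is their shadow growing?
36/5 ft/s

By similar triangles: 11/(x+s) = 6/s
Solving: s = 6x/5
ds/dt = 6/5 · dx/dt = 6/5 · 6 = 36/5 ft/s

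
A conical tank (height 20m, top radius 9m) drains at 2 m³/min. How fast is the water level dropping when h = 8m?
25/(162π) ≈ 0.04912 m/min

r/h = 9/20, so r = (9/20)h
V = (1/3)πr²h = (1/3)π((9/20)h)²h = (27/400)πh³
dV/dh = (81/400)πh²
dh/dt = (dV/dt)/(dV/dh) = -2/((81/400)π·8²) = -25/(162π) m/min
The level is dropping at 25/(162π) ≈ 0.04912 m/min.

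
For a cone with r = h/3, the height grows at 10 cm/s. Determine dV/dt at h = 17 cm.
2890π/9 cm³/s

V = (1/3)π(h/3)²h = πh³/27
dV/dt = πh²/9 · 10
At h = 17: dV/dt = 2890π/9 cm³/s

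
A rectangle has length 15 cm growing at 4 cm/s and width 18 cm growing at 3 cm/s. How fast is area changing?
117 cm²/s

A = lw
dA/dt = w·dl/dt + l·dw/dt = 18·4 + 15·3 = 117 cm²/s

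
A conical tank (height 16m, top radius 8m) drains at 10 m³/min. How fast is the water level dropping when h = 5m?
8/(5π) ≈ 0.5093 m/min

r/h = 8/16, so r = (1/2)h
V = (1/3)πr²h = (1/3)π((1/2)h)²h = (1/12)πh³
dV/dh = (1/4)πh²
dh/dt = (dV/dt)/(dV/dh) = -10/((1/4)π·5²) = -8/(5π) m/min
The level is dropping at 8/(5π) ≈ 0.5093 m/min.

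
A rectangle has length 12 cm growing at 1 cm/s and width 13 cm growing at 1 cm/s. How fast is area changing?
25 cm²/s

A = lw
dA/dt = w·dl/dt + l·dw/dt = 13·1 + 12·1 = 25 cm²/s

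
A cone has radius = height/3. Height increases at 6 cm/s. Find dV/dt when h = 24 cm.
384π cm³/s

V = (1/3)π(h/3)²h = πh³/27
dV/dt = πh²/9 · 6
At h = 24: dV/dt = 384π cm³/s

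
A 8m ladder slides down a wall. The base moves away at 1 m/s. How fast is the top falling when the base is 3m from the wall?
3√55/55 ≈ 0.4045 m/s

x² + y² = 8²
2x·dx/dt + 2y·dy/dt = 0
dy/dt = -x/y · dx/dt = -3/√55 · 1 = -3√55/55 m/s
The top is descending at 3√55/55 ≈ 0.4045 m/s.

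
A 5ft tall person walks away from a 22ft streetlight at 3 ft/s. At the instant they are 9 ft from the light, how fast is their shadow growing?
15/17 ft/s

By similar triangles: 22/(x+s) = 5/s
Solving: s = 5x/17
ds/dt = 5/17 · dx/dt = 5/17 · 3 = 15/17 ft/s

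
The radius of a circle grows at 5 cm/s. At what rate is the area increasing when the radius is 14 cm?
140π cm²/s

A = πr²
dA/dt = 2πr · dr/dt = 2π(14)(5) = 140π cm²/s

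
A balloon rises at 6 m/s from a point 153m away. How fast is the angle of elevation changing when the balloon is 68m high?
0.032747 rad/s

tan(θ) = y/153
sec²(θ) · dθ/dt = (1/153) · dy/dt
dθ/dt = cos²(θ)/153 · 6 = 153/(153² + 68²) · 6
dθ/dt = 0.032747 rad/s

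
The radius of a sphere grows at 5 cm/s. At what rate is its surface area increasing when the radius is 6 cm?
240π cm²/s

S = 4πr²
dS/dt = dS/dr · dr/dt = 8πr · 5
At r = 6: dS/dt = 240π cm²/s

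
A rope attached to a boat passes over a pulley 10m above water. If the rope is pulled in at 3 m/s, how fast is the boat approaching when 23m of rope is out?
23√429/143 ≈ 3.331 m/s

rope² = x² + 10²
x = √(23² - 10²) = √429
dx/dt = (rope/x) · d(rope)/dt = (23/√429) · (-3) = -23√429/143 m/s
The boat approaches at 23√429/143 ≈ 3.331 m/s.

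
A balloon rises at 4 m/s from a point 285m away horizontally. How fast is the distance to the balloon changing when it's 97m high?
194√90634/45317 ≈ 1.289 m/s

z² = 285² + y²
z = √(285² + 97²) = √90634
dz/dt = y/z · dy/dt = 97/√90634 · 4 = 194√90634/45317 ≈ 1.289 m/s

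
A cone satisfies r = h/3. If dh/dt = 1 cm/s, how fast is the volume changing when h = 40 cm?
1600π/9 cm³/s

V = (1/3)π(h/3)²h = πh³/27
dV/dt = πh²/9 · 1
At h = 40: dV/dt = 1600π/9 cm³/s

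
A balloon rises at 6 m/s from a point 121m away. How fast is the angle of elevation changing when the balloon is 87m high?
0.032688 rad/s

tan(θ) = y/121
sec²(θ) · dθ/dt = (1/121) · dy/dt
dθ/dt = cos²(θ)/121 · 6 = 121/(121² + 87²) · 6
dθ/dt = 0.032688 rad/s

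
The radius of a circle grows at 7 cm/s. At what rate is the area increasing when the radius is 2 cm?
28π cm²/s

A = πr²
dA/dt = 2πr · dr/dt = 2π(2)(7) = 28π cm²/s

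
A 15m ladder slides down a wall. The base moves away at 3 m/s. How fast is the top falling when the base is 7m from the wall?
21√11/44 ≈ 1.583 m/s

x² + y² = 15²
2x·dx/dt + 2y·dy/dt = 0
dy/dt = -x/y · dx/dt = -7/(4√11) · 3 = -21√11/44 m/s
The top is descending at 21√11/44 ≈ 1.583 m/s.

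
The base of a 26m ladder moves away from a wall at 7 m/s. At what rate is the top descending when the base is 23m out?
23√3/3 ≈ 13.28 m/s

x² + y² = 26²
2x·dx/dt + 2y·dy/dt = 0
dy/dt = -x/y · dx/dt = -23/(7√3) · 7 = -23√3/3 m/s
The top is descending at 23√3/3 ≈ 13.28 m/s.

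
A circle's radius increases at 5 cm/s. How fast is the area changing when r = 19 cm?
190π cm²/s

A = πr²
dA/dt = 2πr · dr/dt = 2π(19)(5) = 190π cm²/s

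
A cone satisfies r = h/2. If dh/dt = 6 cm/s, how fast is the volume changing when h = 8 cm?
96π cm³/s

V = (1/3)π(h/2)²h = πh³/12
dV/dt = πh²/4 · 6
At h = 8: dV/dt = 96π cm³/s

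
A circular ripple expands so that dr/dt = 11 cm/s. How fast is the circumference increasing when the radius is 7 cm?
22π cm/s

C = 2πr
dC/dt = 2π · dr/dt = 2π · 11 = 22π cm/s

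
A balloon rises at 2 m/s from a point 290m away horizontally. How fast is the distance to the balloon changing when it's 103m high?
206√94709/94709 ≈ 0.6694 m/s

z² = 290² + y²
z = √(290² + 103²) = √94709
dz/dt = y/z · dy/dt = 103/√94709 · 2 = 206√94709/94709 ≈ 0.6694 m/s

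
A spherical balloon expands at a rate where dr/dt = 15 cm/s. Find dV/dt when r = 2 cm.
240π cm³/s

V = (4/3)πr³
dV/dt = dV/dr · dr/dt = 4πr² · 15
At r = 2: dV/dt = 240π cm³/s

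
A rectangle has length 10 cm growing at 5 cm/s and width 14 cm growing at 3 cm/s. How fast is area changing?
100 cm²/s

A = lw
dA/dt = w·dl/dt + l·dw/dt = 14·5 + 10·3 = 100 cm²/s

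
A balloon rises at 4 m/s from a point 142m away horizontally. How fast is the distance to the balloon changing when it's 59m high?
236√23645/23645 ≈ 1.535 m/s

z² = 142² + y²
z = √(142² + 59²) = √23645
dz/dt = y/z · dy/dt = 59/√23645 · 4 = 236√23645/23645 ≈ 1.535 m/s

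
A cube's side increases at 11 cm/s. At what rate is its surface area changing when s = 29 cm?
3828 cm²/s

A = 6s²
dA/dt = 12s · ds/dt = 12·29·11 = 3828 cm²/s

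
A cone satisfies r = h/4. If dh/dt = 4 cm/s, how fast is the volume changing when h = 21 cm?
441π/4 cm³/s

V = (1/3)π(h/4)²h = πh³/48
dV/dt = πh²/16 · 4
At h = 21: dV/dt = 441π/4 cm³/s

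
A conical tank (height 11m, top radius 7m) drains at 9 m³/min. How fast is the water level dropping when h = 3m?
121/(49π) ≈ 0.786 m/min

r/h = 7/11, so r = (7/11)h
V = (1/3)πr²h = (1/3)π((7/11)h)²h = (49/363)πh³
dV/dh = (49/121)πh²
dh/dt = (dV/dt)/(dV/dh) = -9/((49/121)π·3²) = -121/(49π) m/min
The level is dropping at 121/(49π) ≈ 0.786 m/min.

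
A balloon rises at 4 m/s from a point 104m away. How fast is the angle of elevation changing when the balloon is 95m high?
0.020967 rad/s

tan(θ) = y/104
sec²(θ) · dθ/dt = (1/104) · dy/dt
dθ/dt = cos²(θ)/104 · 4 = 104/(104² + 95²) · 4
dθ/dt = 0.020967 rad/s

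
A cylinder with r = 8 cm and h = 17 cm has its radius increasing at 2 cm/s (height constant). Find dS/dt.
132π cm²/s

S = 2πrh + 2πr² (lateral + bases)
dS/dt = (2πh + 4πr)·dr/dt = (2π·17 + 4π·8)·2
= 132π cm²/s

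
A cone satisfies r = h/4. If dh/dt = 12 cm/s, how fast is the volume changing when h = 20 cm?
300π cm³/s

V = (1/3)π(h/4)²h = πh³/48
dV/dt = πh²/16 · 12
At h = 20: dV/dt = 300π cm³/s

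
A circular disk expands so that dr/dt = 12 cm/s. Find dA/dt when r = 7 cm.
168π cm²/s

A = πr²
dA/dt = 2πr · dr/dt = 2π(7)(12) = 168π cm²/s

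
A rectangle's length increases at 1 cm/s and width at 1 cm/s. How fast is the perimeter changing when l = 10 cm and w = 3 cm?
4 cm/s

P = 2(l + w)
dP/dt = 2(dl/dt + dw/dt) = 2(1 + 1) = 4 cm/s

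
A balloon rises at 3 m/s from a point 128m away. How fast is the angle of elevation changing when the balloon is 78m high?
0.017091 rad/s

tan(θ) = y/128
sec²(θ) · dθ/dt = (1/128) · dy/dt
dθ/dt = cos²(θ)/128 · 3 = 128/(128² + 78²) · 3
dθ/dt = 0.017091 rad/s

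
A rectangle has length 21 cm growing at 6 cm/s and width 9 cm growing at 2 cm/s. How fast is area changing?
96 cm²/s

A = lw
dA/dt = w·dl/dt + l·dw/dt = 9·6 + 21·2 = 96 cm²/s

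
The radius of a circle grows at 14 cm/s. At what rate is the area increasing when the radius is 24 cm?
672π cm²/s

A = πr²
dA/dt = 2πr · dr/dt = 2π(24)(14) = 672π cm²/s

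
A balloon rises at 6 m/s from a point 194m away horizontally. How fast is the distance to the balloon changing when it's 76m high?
228√10853/10853 ≈ 2.189 m/s

z² = 194² + y²
z = √(194² + 76²) = 2√10853
dz/dt = y/z · dy/dt = 76/(2√10853) · 6 = 228√10853/10853 ≈ 2.189 m/s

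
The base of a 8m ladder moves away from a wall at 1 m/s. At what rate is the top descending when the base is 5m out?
5√39/39 ≈ 0.8006 m/s

x² + y² = 8²
2x·dx/dt + 2y·dy/dt = 0
dy/dt = -x/y · dx/dt = -5/√39 · 1 = -5√39/39 m/s
The top is descending at 5√39/39 ≈ 0.8006 m/s.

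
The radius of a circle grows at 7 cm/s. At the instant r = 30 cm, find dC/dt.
14π cm/s

C = 2πr
dC/dt = 2π · dr/dt = 2π · 7 = 14π cm/s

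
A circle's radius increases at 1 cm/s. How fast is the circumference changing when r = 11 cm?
2π cm/s

C = 2πr
dC/dt = 2π · dr/dt = 2π · 1 = 2π cm/s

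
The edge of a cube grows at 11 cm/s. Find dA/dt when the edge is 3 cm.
396 cm²/s

A = 6s²
dA/dt = 12s · ds/dt = 12·3·11 = 396 cm²/s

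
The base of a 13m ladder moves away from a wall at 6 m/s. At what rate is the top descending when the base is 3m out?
9√10/20 ≈ 1.423 m/s

x² + y² = 13²
2x·dx/dt + 2y·dy/dt = 0
dy/dt = -x/y · dx/dt = -3/(4√10) · 6 = -9√10/20 m/s
The top is descending at 9√10/20 ≈ 1.423 m/s.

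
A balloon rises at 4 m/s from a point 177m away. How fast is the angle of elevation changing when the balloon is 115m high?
0.015891 rad/s

tan(θ) = y/177
sec²(θ) · dθ/dt = (1/177) · dy/dt
dθ/dt = cos²(θ)/177 · 4 = 177/(177² + 115²) · 4
dθ/dt = 0.015891 rad/s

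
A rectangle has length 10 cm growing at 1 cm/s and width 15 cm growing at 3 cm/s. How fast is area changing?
45 cm²/s

A = lw
dA/dt = w·dl/dt + l·dw/dt = 15·1 + 10·3 = 45 cm²/s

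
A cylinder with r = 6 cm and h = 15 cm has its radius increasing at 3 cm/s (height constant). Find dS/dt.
162π cm²/s

S = 2πrh + 2πr² (lateral + bases)
dS/dt = (2πh + 4πr)·dr/dt = (2π·15 + 4π·6)·3
= 162π cm²/s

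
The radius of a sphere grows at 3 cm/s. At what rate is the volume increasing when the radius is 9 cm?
972π cm³/s

V = (4/3)πr³
dV/dt = dV/dr · dr/dt = 4πr² · 3
At r = 9: dV/dt = 972π cm³/s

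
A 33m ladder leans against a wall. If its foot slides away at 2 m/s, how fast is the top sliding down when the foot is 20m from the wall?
40√689/689 ≈ 1.524 m/s

x² + y² = 33²
2x·dx/dt + 2y·dy/dt = 0
dy/dt = -x/y · dx/dt = -20/√689 · 2 = -40√689/689 m/s
The top is descending at 40√689/689 ≈ 1.524 m/s.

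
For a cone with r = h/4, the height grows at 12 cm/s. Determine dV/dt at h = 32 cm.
768π cm³/s

V = (1/3)π(h/4)²h = πh³/48
dV/dt = πh²/16 · 12
At h = 32: dV/dt = 768π cm³/s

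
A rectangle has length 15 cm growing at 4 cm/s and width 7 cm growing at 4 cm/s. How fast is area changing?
88 cm²/s

A = lw
dA/dt = w·dl/dt + l·dw/dt = 7·4 + 15·4 = 88 cm²/s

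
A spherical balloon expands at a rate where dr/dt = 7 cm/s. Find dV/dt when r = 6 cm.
1008π cm³/s

V = (4/3)πr³
dV/dt = dV/dr · dr/dt = 4πr² · 7
At r = 6: dV/dt = 1008π cm³/s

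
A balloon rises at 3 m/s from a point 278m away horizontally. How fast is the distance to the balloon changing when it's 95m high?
285√86309/86309 ≈ 0.9701 m/s

z² = 278² + y²
z = √(278² + 95²) = √86309
dz/dt = y/z · dy/dt = 95/√86309 · 3 = 285√86309/86309 ≈ 0.9701 m/s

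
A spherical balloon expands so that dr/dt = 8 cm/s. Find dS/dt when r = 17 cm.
1088π cm²/s

S = 4πr²
dS/dt = dS/dr · dr/dt = 8πr · 8
At r = 17: dS/dt = 1088π cm²/s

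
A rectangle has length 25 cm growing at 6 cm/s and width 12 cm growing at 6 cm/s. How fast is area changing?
222 cm²/s

A = lw
dA/dt = w·dl/dt + l·dw/dt = 12·6 + 25·6 = 222 cm²/s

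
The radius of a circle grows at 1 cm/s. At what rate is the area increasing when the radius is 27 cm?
54π cm²/s

A = πr²
dA/dt = 2πr · dr/dt = 2π(27)(1) = 54π cm²/s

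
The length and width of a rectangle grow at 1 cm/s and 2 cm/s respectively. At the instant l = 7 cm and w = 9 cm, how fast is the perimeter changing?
6 cm/s

P = 2(l + w)
dP/dt = 2(dl/dt + dw/dt) = 2(1 + 2) = 6 cm/s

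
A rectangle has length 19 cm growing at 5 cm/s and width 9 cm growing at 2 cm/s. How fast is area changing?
83 cm²/s

A = lw
dA/dt = w·dl/dt + l·dw/dt = 9·5 + 19·2 = 83 cm²/s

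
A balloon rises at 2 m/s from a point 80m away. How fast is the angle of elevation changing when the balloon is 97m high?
0.010121 rad/s

tan(θ) = y/80
sec²(θ) · dθ/dt = (1/80) · dy/dt
dθ/dt = cos²(θ)/80 · 2 = 80/(80² + 97²) · 2
dθ/dt = 0.010121 rad/s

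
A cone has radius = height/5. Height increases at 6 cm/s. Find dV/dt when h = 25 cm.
150π cm³/s

V = (1/3)π(h/5)²h = πh³/75
dV/dt = πh²/25 · 6
At h = 25: dV/dt = 150π cm³/s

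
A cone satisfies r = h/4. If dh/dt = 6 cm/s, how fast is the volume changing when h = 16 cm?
96π cm³/s

V = (1/3)π(h/4)²h = πh³/48
dV/dt = πh²/16 · 6
At h = 16: dV/dt = 96π cm³/s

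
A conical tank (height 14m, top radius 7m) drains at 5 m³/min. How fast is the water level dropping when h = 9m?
20/(81π) ≈ 0.0786 m/min

r/h = 7/14, so r = (1/2)h
V = (1/3)πr²h = (1/3)π((1/2)h)²h = (1/12)πh³
dV/dh = (1/4)πh²
dh/dt = (dV/dt)/(dV/dh) = -5/((1/4)π·9²) = -20/(81π) m/min
The level is dropping at 20/(81π) ≈ 0.0786 m/min.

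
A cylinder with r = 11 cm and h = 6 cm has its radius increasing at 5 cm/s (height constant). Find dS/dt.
280π cm²/s

S = 2πrh + 2πr² (lateral + bases)
dS/dt = (2πh + 4πr)·dr/dt = (2π·6 + 4π·11)·5
= 280π cm²/s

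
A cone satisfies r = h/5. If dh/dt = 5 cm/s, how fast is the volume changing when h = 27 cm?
729π/5 cm³/s

V = (1/3)π(h/5)²h = πh³/75
dV/dt = πh²/25 · 5
At h = 27: dV/dt = 729π/5 cm³/s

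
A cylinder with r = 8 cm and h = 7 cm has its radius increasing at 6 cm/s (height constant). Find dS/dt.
276π cm²/s

S = 2πrh + 2πr² (lateral + bases)
dS/dt = (2πh + 4πr)·dr/dt = (2π·7 + 4π·8)·6
= 276π cm²/s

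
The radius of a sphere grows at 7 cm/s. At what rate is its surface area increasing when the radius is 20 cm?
1120π cm²/s

S = 4πr²
dS/dt = dS/dr · dr/dt = 8πr · 7
At r = 20: dS/dt = 1120π cm²/s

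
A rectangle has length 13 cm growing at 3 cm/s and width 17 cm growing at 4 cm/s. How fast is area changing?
103 cm²/s

A = lw
dA/dt = w·dl/dt + l·dw/dt = 17·3 + 13·4 = 103 cm²/s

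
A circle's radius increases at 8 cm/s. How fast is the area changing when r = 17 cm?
272π cm²/s

A = πr²
dA/dt = 2πr · dr/dt = 2π(17)(8) = 272π cm²/s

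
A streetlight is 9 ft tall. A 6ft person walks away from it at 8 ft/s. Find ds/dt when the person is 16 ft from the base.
16 ft/s

By similar triangles: 9/(x+s) = 6/s
Solving: s = 6x/3
ds/dt = 6/3 · dx/dt = 2 · 8 = 16 ft/s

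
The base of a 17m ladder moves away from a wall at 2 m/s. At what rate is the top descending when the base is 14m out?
28√93/93 ≈ 2.903 m/s

x² + y² = 17²
2x·dx/dt + 2y·dy/dt = 0
dy/dt = -x/y · dx/dt = -14/√93 · 2 = -28√93/93 m/s
The top is descending at 28√93/93 ≈ 2.903 m/s.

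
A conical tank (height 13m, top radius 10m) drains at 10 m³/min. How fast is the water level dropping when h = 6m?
169/(360π) ≈ 0.1494 m/min

r/h = 10/13, so r = (10/13)h
V = (1/3)πr²h = (1/3)π((10/13)h)²h = (100/507)πh³
dV/dh = (100/169)πh²
dh/dt = (dV/dt)/(dV/dh) = -10/((100/169)π·6²) = -169/(360π) m/min
The level is dropping at 169/(360π) ≈ 0.1494 m/min.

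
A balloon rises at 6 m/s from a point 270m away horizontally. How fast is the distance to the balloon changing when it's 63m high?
42√949/949 ≈ 1.363 m/s

z² = 270² + y²
z = √(270² + 63²) = 9√949
dz/dt = y/z · dy/dt = 63/(9√949) · 6 = 42√949/949 ≈ 1.363 m/s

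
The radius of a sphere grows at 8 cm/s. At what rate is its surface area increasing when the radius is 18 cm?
1152π cm²/s

S = 4πr²
dS/dt = dS/dr · dr/dt = 8πr · 8
At r = 18: dS/dt = 1152π cm²/s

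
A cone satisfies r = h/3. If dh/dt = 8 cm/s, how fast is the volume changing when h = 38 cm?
11552π/9 cm³/s

V = (1/3)π(h/3)²h = πh³/27
dV/dt = πh²/9 · 8
At h = 38: dV/dt = 11552π/9 cm³/s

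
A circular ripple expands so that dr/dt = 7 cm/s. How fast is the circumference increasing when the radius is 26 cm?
14π cm/s

C = 2πr
dC/dt = 2π · dr/dt = 2π · 7 = 14π cm/s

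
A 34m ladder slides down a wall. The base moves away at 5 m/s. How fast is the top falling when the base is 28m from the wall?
70√93/93 ≈ 7.259 m/s

x² + y² = 34²
2x·dx/dt + 2y·dy/dt = 0
dy/dt = -x/y · dx/dt = -28/(2√93) · 5 = -70√93/93 m/s
The top is descending at 70√93/93 ≈ 7.259 m/s.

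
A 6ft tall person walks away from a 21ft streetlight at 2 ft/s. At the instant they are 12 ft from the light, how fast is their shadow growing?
4/5 ft/s

By similar triangles: 21/(x+s) = 6/s
Solving: s = 6x/15
ds/dt = 6/15 · dx/dt = 2/5 · 2 = 4/5 ft/s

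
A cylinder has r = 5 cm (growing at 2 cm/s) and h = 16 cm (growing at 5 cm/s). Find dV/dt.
445π cm³/s

V = πr²h
dV/dt = 2πrh·dr/dt + πr²·dh/dt
= 2π(5)(16)(2) + π(5)²(5)
= 445π cm³/s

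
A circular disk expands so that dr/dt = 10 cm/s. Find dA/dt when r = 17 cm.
340π cm²/s

A = πr²
dA/dt = 2πr · dr/dt = 2π(17)(10) = 340π cm²/s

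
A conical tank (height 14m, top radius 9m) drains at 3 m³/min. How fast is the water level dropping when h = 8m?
49/(432π) ≈ 0.0361 m/min

r/h = 9/14, so r = (9/14)h
V = (1/3)πr²h = (1/3)π((9/14)h)²h = (27/196)πh³
dV/dh = (81/196)πh²
dh/dt = (dV/dt)/(dV/dh) = -3/((81/196)π·8²) = -49/(432π) m/min
The level is dropping at 49/(432π) ≈ 0.0361 m/min.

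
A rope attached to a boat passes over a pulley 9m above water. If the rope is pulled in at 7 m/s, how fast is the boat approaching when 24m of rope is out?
56√55/55 ≈ 7.551 m/s

rope² = x² + 9²
x = √(24² - 9²) = 3√55
dx/dt = (rope/x) · d(rope)/dt = (24/(3√55)) · (-7) = -56√55/55 m/s
The boat approaches at 56√55/55 ≈ 7.551 m/s.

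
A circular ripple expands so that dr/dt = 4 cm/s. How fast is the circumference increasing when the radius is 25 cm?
8π cm/s

C = 2πr
dC/dt = 2π · dr/dt = 2π · 4 = 8π cm/s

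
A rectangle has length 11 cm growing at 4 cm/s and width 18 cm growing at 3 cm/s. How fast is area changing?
105 cm²/s

A = lw
dA/dt = w·dl/dt + l·dw/dt = 18·4 + 11·3 = 105 cm²/s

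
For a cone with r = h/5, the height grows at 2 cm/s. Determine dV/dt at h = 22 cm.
968π/25 cm³/s

V = (1/3)π(h/5)²h = πh³/75
dV/dt = πh²/25 · 2
At h = 22: dV/dt = 968π/25 cm³/s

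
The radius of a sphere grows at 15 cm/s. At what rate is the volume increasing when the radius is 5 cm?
1500π cm³/s

V = (4/3)πr³
dV/dt = dV/dr · dr/dt = 4πr² · 15
At r = 5: dV/dt = 1500π cm³/s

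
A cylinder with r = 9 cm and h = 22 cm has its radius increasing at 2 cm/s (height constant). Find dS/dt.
160π cm²/s

S = 2πrh + 2πr² (lateral + bases)
dS/dt = (2πh + 4πr)·dr/dt = (2π·22 + 4π·9)·2
= 160π cm²/s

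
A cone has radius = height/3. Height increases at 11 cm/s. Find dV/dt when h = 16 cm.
2816π/9 cm³/s

V = (1/3)π(h/3)²h = πh³/27
dV/dt = πh²/9 · 11
At h = 16: dV/dt = 2816π/9 cm³/s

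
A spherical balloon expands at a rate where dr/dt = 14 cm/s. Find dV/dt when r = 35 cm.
68600π cm³/s

V = (4/3)πr³
dV/dt = dV/dr · dr/dt = 4πr² · 14
At r = 35: dV/dt = 68600π cm³/s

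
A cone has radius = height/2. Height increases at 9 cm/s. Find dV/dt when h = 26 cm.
1521π cm³/s

V = (1/3)π(h/2)²h = πh³/12
dV/dt = πh²/4 · 9
At h = 26: dV/dt = 1521π cm³/s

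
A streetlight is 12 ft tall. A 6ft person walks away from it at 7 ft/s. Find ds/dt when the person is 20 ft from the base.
7 ft/s

By similar triangles: 12/(x+s) = 6/s
Solving: s = 6x/6
ds/dt = 6/6 · dx/dt = 1 · 7 = 7 ft/s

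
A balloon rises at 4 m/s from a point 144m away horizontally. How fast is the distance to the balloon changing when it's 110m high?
220√8209/8209 ≈ 2.428 m/s

z² = 144² + y²
z = √(144² + 110²) = 2√8209
dz/dt = y/z · dy/dt = 110/(2√8209) · 4 = 220√8209/8209 ≈ 2.428 m/s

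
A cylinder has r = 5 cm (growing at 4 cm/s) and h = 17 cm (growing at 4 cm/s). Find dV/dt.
780π cm³/s

V = πr²h
dV/dt = 2πrh·dr/dt + πr²·dh/dt
= 2π(5)(17)(4) + π(5)²(4)
= 780π cm³/s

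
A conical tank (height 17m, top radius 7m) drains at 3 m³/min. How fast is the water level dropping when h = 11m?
867/(5929π) ≈ 0.04655 m/min

r/h = 7/17, so r = (7/17)h
V = (1/3)πr²h = (1/3)π((7/17)h)²h = (49/867)πh³
dV/dh = (49/289)πh²
dh/dt = (dV/dt)/(dV/dh) = -3/((49/289)π·11²) = -867/(5929π) m/min
The level is dropping at 867/(5929π) ≈ 0.04655 m/min.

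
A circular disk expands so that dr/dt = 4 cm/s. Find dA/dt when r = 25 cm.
200π cm²/s

A = πr²
dA/dt = 2πr · dr/dt = 2π(25)(4) = 200π cm²/s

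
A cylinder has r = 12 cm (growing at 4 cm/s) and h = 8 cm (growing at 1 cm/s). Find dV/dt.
912π cm³/s

V = πr²h
dV/dt = 2πrh·dr/dt + πr²·dh/dt
= 2π(12)(8)(4) + π(12)²(1)
= 912π cm³/s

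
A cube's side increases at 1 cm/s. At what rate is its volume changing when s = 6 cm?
108 cm³/s

V = s³
dV/dt = 3s² · ds/dt = 3·6²·1 = 108 cm³/s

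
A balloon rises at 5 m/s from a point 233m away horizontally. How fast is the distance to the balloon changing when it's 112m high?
560√66833/66833 ≈ 2.166 m/s

z² = 233² + y²
z = √(233² + 112²) = √66833
dz/dt = y/z · dy/dt = 112/√66833 · 5 = 560√66833/66833 ≈ 2.166 m/s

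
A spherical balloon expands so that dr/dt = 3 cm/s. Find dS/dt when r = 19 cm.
456π cm²/s

S = 4πr²
dS/dt = dS/dr · dr/dt = 8πr · 3
At r = 19: dS/dt = 456π cm²/s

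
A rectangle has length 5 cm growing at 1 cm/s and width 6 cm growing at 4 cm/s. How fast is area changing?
26 cm²/s

A = lw
dA/dt = w·dl/dt + l·dw/dt = 6·1 + 5·4 = 26 cm²/s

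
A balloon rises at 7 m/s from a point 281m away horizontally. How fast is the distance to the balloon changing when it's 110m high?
770√91061/91061 ≈ 2.552 m/s

z² = 281² + y²
z = √(281² + 110²) = √91061
dz/dt = y/z · dy/dt = 110/√91061 · 7 = 770√91061/91061 ≈ 2.552 m/s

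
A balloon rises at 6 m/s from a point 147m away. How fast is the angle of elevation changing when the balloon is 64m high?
0.034312 rad/s

tan(θ) = y/147
sec²(θ) · dθ/dt = (1/147) · dy/dt
dθ/dt = cos²(θ)/147 · 6 = 147/(147² + 64²) · 6
dθ/dt = 0.034312 rad/s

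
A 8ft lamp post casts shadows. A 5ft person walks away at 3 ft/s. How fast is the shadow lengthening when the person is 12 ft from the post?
5 ft/s

By similar triangles: 8/(x+s) = 5/s
Solving: s = 5x/3
ds/dt = 5/3 · dx/dt = 5/3 · 3 = 5 ft/s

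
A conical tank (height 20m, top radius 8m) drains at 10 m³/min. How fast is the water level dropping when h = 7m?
125/(98π) ≈ 0.406 m/min

r/h = 8/20, so r = (2/5)h
V = (1/3)πr²h = (1/3)π((2/5)h)²h = (4/75)πh³
dV/dh = (4/25)πh²
dh/dt = (dV/dt)/(dV/dh) = -10/((4/25)π·7²) = -125/(98π) m/min
The level is dropping at 125/(98π) ≈ 0.406 m/min.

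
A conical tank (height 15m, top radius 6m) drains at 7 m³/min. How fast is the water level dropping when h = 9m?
175/(324π) ≈ 0.1719 m/min

r/h = 6/15, so r = (2/5)h
V = (1/3)πr²h = (1/3)π((2/5)h)²h = (4/75)πh³
dV/dh = (4/25)πh²
dh/dt = (dV/dt)/(dV/dh) = -7/((4/25)π·9²) = -175/(324π) m/min
The level is dropping at 175/(324π) ≈ 0.1719 m/min.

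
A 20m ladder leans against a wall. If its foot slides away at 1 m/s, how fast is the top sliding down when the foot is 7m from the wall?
7√39/117 ≈ 0.3736 m/s

x² + y² = 20²
2x·dx/dt + 2y·dy/dt = 0
dy/dt = -x/y · dx/dt = -7/(3√39) · 1 = -7√39/117 m/s
The top is descending at 7√39/117 ≈ 0.3736 m/s.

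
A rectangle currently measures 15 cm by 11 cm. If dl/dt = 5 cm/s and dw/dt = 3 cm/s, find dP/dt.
16 cm/s

P = 2(l + w)
dP/dt = 2(dl/dt + dw/dt) = 2(5 + 3) = 16 cm/s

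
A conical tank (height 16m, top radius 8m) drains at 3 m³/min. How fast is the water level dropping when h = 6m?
1/(3π) ≈ 0.1061 m/min

r/h = 8/16, so r = (1/2)h
V = (1/3)πr²h = (1/3)π((1/2)h)²h = (1/12)πh³
dV/dh = (1/4)πh²
dh/dt = (dV/dt)/(dV/dh) = -3/((1/4)π·6²) = -1/(3π) m/min
The level is dropping at 1/(3π) ≈ 0.1061 m/min.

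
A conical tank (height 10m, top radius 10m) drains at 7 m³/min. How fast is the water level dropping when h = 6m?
7/(36π) ≈ 0.06189 m/min

r/h = 10/10, so r = h
V = (1/3)πr²h = (1/3)π(h)²h = (1/3)πh³
dV/dh = πh²
dh/dt = (dV/dt)/(dV/dh) = -7/(π·6²) = -7/(36π) m/min
The level is dropping at 7/(36π) ≈ 0.06189 m/min.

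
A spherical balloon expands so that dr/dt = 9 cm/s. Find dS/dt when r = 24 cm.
1728π cm²/s

S = 4πr²
dS/dt = dS/dr · dr/dt = 8πr · 9
At r = 24: dS/dt = 1728π cm²/s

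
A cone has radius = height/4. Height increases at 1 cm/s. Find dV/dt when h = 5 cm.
25π/16 cm³/s

V = (1/3)π(h/4)²h = πh³/48
dV/dt = πh²/16 · 1
At h = 5: dV/dt = 25π/16 cm³/s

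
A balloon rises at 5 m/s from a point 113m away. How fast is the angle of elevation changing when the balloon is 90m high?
0.027074 rad/s

tan(θ) = y/113
sec²(θ) · dθ/dt = (1/113) · dy/dt
dθ/dt = cos²(θ)/113 · 5 = 113/(113² + 90²) · 5
dθ/dt = 0.027074 rad/s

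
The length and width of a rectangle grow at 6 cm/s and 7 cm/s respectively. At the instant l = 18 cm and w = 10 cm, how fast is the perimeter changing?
26 cm/s

P = 2(l + w)
dP/dt = 2(dl/dt + dw/dt) = 2(6 + 7) = 26 cm/s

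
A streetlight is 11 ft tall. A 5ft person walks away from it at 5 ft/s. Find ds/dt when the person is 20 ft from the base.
25/6 ft/s

By similar triangles: 11/(x+s) = 5/s
Solving: s = 5x/6
ds/dt = 5/6 · dx/dt = 5/6 · 5 = 25/6 ft/s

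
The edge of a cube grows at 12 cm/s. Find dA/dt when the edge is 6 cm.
864 cm²/s

A = 6s²
dA/dt = 12s · ds/dt = 12·6·12 = 864 cm²/s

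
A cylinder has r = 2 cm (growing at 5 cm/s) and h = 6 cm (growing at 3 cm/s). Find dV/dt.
132π cm³/s

V = πr²h
dV/dt = 2πrh·dr/dt + πr²·dh/dt
= 2π(2)(6)(5) + π(2)²(3)
= 132π cm³/s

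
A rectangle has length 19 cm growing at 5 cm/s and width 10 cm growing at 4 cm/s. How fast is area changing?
126 cm²/s

A = lw
dA/dt = w·dl/dt + l·dw/dt = 10·5 + 19·4 = 126 cm²/s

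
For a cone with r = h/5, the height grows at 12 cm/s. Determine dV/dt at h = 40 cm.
768π cm³/s

V = (1/3)π(h/5)²h = πh³/75
dV/dt = πh²/25 · 12
At h = 40: dV/dt = 768π cm³/s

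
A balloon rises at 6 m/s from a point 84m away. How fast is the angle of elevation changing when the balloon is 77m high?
0.038814 rad/s

tan(θ) = y/84
sec²(θ) · dθ/dt = (1/84) · dy/dt
dθ/dt = cos²(θ)/84 · 6 = 84/(84² + 77²) · 6
dθ/dt = 0.038814 rad/s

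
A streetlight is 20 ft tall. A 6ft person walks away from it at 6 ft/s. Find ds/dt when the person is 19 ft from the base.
18/7 ft/s

By similar triangles: 20/(x+s) = 6/s
Solving: s = 6x/14
ds/dt = 6/14 · dx/dt = 3/7 · 6 = 18/7 ft/s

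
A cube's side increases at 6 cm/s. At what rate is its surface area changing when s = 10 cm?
720 cm²/s

A = 6s²
dA/dt = 12s · ds/dt = 12·10·6 = 720 cm²/s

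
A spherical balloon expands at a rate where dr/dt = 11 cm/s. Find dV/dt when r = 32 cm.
45056π cm³/s

V = (4/3)πr³
dV/dt = dV/dr · dr/dt = 4πr² · 11
At r = 32: dV/dt = 45056π cm³/s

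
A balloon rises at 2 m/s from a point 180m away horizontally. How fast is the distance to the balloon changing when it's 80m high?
8√97/97 ≈ 0.8123 m/s

z² = 180² + y²
z = √(180² + 80²) = 20√97
dz/dt = y/z · dy/dt = 80/(20√97) · 2 = 8√97/97 ≈ 0.8123 m/s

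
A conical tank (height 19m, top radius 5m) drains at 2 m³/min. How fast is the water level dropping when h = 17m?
722/(7225π) ≈ 0.03181 m/min

r/h = 5/19, so r = (5/19)h
V = (1/3)πr²h = (1/3)π((5/19)h)²h = (25/1083)πh³
dV/dh = (25/361)πh²
dh/dt = (dV/dt)/(dV/dh) = -2/((25/361)π·17²) = -722/(7225π) m/min
The level is dropping at 722/(7225π) ≈ 0.03181 m/min.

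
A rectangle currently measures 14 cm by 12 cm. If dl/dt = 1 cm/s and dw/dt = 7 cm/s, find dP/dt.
16 cm/s

P = 2(l + w)
dP/dt = 2(dl/dt + dw/dt) = 2(1 + 7) = 16 cm/s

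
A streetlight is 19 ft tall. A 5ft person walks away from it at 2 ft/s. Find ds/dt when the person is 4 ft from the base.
5/7 ft/s

By similar triangles: 19/(x+s) = 5/s
Solving: s = 5x/14
ds/dt = 5/14 · dx/dt = 5/14 · 2 = 5/7 ft/s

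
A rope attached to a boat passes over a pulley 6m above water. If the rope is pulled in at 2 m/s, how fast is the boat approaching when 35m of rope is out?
70√1189/1189 ≈ 2.03 m/s

rope² = x² + 6²
x = √(35² - 6²) = √1189
dx/dt = (rope/x) · d(rope)/dt = (35/√1189) · (-2) = -70√1189/1189 m/s
The boat approaches at 70√1189/1189 ≈ 2.03 m/s.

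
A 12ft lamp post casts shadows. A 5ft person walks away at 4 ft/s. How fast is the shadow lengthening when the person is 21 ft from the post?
20/7 ft/s

By similar triangles: 12/(x+s) = 5/s
Solving: s = 5x/7
ds/dt = 5/7 · dx/dt = 5/7 · 4 = 20/7 ft/s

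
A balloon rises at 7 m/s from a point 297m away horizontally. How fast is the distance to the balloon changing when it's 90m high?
70√1189/1189 ≈ 2.03 m/s

z² = 297² + y²
z = √(297² + 90²) = 9√1189
dz/dt = y/z · dy/dt = 90/(9√1189) · 7 = 70√1189/1189 ≈ 2.03 m/s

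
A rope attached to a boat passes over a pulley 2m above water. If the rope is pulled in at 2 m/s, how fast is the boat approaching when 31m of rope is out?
62√957/957 ≈ 2.004 m/s

rope² = x² + 2²
x = √(31² - 2²) = √957
dx/dt = (rope/x) · d(rope)/dt = (31/√957) · (-2) = -62√957/957 m/s
The boat approaches at 62√957/957 ≈ 2.004 m/s.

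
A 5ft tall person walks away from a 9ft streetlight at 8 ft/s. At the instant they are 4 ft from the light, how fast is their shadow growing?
10 ft/s

By similar triangles: 9/(x+s) = 5/s
Solving: s = 5x/4
ds/dt = 5/4 · dx/dt = 5/4 · 8 = 10 ft/s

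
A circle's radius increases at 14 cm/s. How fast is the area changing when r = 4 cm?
112π cm²/s

A = πr²
dA/dt = 2πr · dr/dt = 2π(4)(14) = 112π cm²/s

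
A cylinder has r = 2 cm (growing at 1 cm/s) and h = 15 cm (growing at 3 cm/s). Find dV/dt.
72π cm³/s

V = πr²h
dV/dt = 2πrh·dr/dt + πr²·dh/dt
= 2π(2)(15)(1) + π(2)²(3)
= 72π cm³/s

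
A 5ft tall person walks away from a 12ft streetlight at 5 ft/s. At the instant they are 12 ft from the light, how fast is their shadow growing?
25/7 ft/s

By similar triangles: 12/(x+s) = 5/s
Solving: s = 5x/7
ds/dt = 5/7 · dx/dt = 5/7 · 5 = 25/7 ft/s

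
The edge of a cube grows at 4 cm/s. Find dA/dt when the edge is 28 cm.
1344 cm²/s

A = 6s²
dA/dt = 12s · ds/dt = 12·28·4 = 1344 cm²/s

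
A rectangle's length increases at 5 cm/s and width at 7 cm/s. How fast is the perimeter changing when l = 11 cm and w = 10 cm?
24 cm/s

P = 2(l + w)
dP/dt = 2(dl/dt + dw/dt) = 2(5 + 7) = 24 cm/s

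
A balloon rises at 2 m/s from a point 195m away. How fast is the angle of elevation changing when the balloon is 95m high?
0.008289 rad/s

tan(θ) = y/195
sec²(θ) · dθ/dt = (1/195) · dy/dt
dθ/dt = cos²(θ)/195 · 2 = 195/(195² + 95²) · 2
dθ/dt = 0.008289 rad/s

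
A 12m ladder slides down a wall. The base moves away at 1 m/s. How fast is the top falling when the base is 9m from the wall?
3√7/7 ≈ 1.134 m/s

x² + y² = 12²
2x·dx/dt + 2y·dy/dt = 0
dy/dt = -x/y · dx/dt = -9/(3√7) · 1 = -3√7/7 m/s
The top is descending at 3√7/7 ≈ 1.134 m/s.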